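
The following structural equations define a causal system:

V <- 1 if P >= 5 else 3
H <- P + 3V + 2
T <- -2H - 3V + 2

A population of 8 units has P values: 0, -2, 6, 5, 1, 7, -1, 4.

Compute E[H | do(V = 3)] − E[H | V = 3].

The intervention sets V=3 in all 8 units regardless of P. Recomputing H per unit gives 11, 9, 17, 16, 12, 18, 10, 15; average 13.5.
E[H|V=3] averages over only the 5 units with V=3 (P = 0, -2, 1, -1, 4): H = 11, 9, 12, 10, 15, mean 11.4.
Difference = 13.5 − 11.4 = 2.1.

2.1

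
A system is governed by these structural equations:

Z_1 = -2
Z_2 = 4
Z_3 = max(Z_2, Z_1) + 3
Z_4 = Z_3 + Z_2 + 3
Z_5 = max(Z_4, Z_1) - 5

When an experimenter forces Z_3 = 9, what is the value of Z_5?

11

do(Z_3=9) replaces the equation Z_3 = max(Z_2, Z_1) + 3 with the constant Z_3 = 9.
Z_4 = Z_3 + Z_2 + 3  [with Z_3=9, Z_2=4]  = 16
Z_5 = max(Z_4, Z_1) - 5  [with Z_4=16, Z_1=-2]  = 11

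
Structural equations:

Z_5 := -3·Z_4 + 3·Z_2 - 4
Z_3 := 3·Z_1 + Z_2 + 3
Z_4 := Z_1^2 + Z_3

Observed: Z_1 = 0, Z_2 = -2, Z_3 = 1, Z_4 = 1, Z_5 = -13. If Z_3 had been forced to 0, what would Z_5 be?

do(Z_3=0) replaces the equation Z_3 := 3·Z_1 + Z_2 + 3 with the constant Z_3 = 0.
Z_4 = Z_1^2 + Z_3  [with Z_1=0, Z_3=0]  = 0
Z_5 = -3·Z_4 + 3·Z_2 - 4  [with Z_4=0, Z_2=-2]  = -10

-10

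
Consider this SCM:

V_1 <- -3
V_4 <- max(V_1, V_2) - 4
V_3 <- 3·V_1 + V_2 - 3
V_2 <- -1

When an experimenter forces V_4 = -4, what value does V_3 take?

-13

Under do(V_4=-4), the mechanism V_4 <- max(V_1, V_2) - 4 is discarded; V_4 is fixed at -4.
Since V_3 is not a descendant of the intervened variable, it is unaffected.
V_3 = 3·V_1 + V_2 - 3  [with V_1=-3, V_2=-1]  = -13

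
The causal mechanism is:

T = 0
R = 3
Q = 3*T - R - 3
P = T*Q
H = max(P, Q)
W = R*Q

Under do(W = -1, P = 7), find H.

7

Setting W = -1, P = 7 by intervention discards those variables' equations.
Q = 3*T - R - 3  [with T=0, R=3]  = -6
H = max(P, Q)  [with P=7, Q=-6]  = 7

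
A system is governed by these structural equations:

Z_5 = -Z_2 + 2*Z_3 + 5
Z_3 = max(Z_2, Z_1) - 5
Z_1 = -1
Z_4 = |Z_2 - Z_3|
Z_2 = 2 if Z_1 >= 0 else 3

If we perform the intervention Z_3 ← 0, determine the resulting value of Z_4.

The intervention breaks the incoming arrows to Z_3: Z_3 = max(Z_2, Z_1) - 5 no longer applies, and Z_3 = 0.
Z_2 = 2 if Z_1 >= 0 else 3  [with Z_1=-1]  = 3
Z_4 = |Z_2 - Z_3|  [with Z_2=3, Z_3=0]  = 3

3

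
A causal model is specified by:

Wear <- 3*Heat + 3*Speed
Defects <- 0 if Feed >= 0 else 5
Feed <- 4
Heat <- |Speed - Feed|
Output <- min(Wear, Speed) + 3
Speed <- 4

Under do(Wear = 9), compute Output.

7

Under do(Wear=9), the mechanism Wear <- 3*Heat + 3*Speed is discarded; Wear is fixed at 9.
Output = min(Wear, Speed) + 3  [with Wear=9, Speed=4]  = 7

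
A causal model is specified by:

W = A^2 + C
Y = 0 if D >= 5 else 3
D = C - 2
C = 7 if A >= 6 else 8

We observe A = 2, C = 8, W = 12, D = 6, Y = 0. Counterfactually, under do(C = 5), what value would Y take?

do(C=5) replaces the equation C = 7 if A >= 6 else 8 with the constant C = 5.
D = C - 2  [with C=5]  = 3
Y = 0 if D >= 5 else 3  [with D=3]  = 3

3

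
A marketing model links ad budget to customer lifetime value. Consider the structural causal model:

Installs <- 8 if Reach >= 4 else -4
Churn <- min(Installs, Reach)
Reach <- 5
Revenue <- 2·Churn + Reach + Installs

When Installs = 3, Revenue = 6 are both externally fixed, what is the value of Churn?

3

The joint intervention fixes Installs = 3, Revenue = 6, removing each variable's own equation.
Churn = min(Installs, Reach)  [with Installs=3, Reach=5]  = 3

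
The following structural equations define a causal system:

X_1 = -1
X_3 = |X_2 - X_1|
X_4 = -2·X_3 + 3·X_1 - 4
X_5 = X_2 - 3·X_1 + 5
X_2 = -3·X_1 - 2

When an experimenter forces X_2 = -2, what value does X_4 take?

-9

Under do(X_2=-2), the mechanism X_2 = -3·X_1 - 2 is discarded; X_2 is fixed at -2.
X_3 = |X_2 - X_1|  [with X_2=-2, X_1=-1]  = 1
X_4 = -2·X_3 + 3·X_1 - 4  [with X_3=1, X_1=-1]  = -9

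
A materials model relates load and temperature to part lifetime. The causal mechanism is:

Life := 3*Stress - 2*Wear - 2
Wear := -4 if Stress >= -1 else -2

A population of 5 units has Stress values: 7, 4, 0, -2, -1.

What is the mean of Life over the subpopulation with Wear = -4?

13.5

E[Life|Wear=-4] averages over only the 4 units with Wear=-4 (Stress = 7, 4, 0, -1): Life = 27, 18, 6, 3, mean 13.5.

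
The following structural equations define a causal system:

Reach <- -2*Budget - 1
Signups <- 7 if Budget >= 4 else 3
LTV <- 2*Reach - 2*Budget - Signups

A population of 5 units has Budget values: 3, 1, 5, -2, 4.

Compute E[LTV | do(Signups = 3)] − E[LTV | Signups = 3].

The intervention sets Signups=3 in all 5 units regardless of Budget. Recomputing LTV per unit gives -23, -11, -35, 7, -29; average -18.2.
Observing Signups=3 restricts to units where Signups's equation naturally yields 3: Budget ∈ {3, 1, -2}. In that subpopulation LTV = -23, -11, 7, mean -9.
Difference = -18.2 − (-9) = -9.2.

-9.2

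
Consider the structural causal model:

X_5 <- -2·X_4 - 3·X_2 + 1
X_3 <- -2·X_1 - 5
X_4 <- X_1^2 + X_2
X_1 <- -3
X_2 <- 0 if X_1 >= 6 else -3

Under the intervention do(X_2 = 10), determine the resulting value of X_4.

Under do(X_2=10), the mechanism X_2 <- 0 if X_1 >= 6 else -3 is discarded; X_2 is fixed at 10.
X_4 = X_1^2 + X_2  [with X_1=-3, X_2=10]  = 19

19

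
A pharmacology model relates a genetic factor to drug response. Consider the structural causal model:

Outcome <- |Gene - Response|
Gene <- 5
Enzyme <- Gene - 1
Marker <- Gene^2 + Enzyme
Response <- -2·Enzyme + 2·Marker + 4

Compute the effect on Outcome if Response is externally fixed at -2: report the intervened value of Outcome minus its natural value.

Intervening sets Response = -2 and removes its equation (Response <- -2·Enzyme + 2·Marker + 4).
Outcome = |Gene - Response|  [with Gene=5, Response=-2]  = 7
Without intervention: Enzyme = Gene - 1  [with Gene=5]  = 4; Marker = Gene^2 + Enzyme  [with Gene=5, Enzyme=4]  = 29; Response = -2·Enzyme + 2·Marker + 4  [with Enzyme=4, Marker=29]  = 54; Outcome = |Gene - Response|  [with Gene=5, Response=54]  = 49.
Change = 7 − 49 = -42.

-42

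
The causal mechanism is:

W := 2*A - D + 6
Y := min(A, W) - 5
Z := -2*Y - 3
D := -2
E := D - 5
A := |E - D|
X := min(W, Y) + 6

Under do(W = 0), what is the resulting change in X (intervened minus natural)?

-5

Under do(W=0), the mechanism W := 2*A - D + 6 is discarded; W is fixed at 0.
E = D - 5  [with D=-2]  = -7
A = |E - D|  [with E=-7, D=-2]  = 5
Y = min(A, W) - 5  [with A=5, W=0]  = -5
X = min(W, Y) + 6  [with W=0, Y=-5]  = 1
Without intervention: E = D - 5  [with D=-2]  = -7; A = |E - D|  [with E=-7, D=-2]  = 5; W = 2*A - D + 6  [with A=5, D=-2]  = 18; Y = min(A, W) - 5  [with A=5, W=18]  = 0; X = min(W, Y) + 6  [with W=18, Y=0]  = 6.
Change = 1 − 6 = -5.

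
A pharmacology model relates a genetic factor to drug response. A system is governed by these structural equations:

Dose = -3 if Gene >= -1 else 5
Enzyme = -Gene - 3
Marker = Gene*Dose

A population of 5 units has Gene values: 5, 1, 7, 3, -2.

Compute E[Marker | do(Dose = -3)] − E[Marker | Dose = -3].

3.6

Under do(Dose=-3), Dose's equation is replaced by Dose=-3 for every unit. Per-unit Marker: -15, -3, -21, -9, 6. Mean = -8.4.
Observing Dose=-3 restricts to units where Dose's equation naturally yields -3: Gene ∈ {5, 1, 7, 3}. In that subpopulation Marker = -15, -3, -21, -9, mean -12.
Difference = -8.4 − (-12) = 3.6.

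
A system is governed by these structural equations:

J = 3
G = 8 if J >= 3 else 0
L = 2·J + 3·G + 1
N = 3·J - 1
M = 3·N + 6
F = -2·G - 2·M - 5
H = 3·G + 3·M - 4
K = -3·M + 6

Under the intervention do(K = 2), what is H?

Intervening sets K = 2 and removes its equation (K = -3·M + 6).
Since H is not a descendant of the intervened variable, it is unaffected.
G = 8 if J >= 3 else 0  [with J=3]  = 8
N = 3·J - 1  [with J=3]  = 8
M = 3·N + 6  [with N=8]  = 30
H = 3·G + 3·M - 4  [with G=8, M=30]  = 110

110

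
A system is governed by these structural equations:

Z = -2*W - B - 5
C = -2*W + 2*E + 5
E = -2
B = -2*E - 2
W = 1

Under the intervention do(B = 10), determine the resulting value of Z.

-17

The intervention breaks the incoming arrows to B: B = -2*E - 2 no longer applies, and B = 10.
Z = -2*W - B - 5  [with W=1, B=10]  = -17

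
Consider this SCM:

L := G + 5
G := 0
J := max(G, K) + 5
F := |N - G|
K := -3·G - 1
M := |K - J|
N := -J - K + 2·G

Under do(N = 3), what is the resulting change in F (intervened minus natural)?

Intervening sets N = 3 and removes its equation (N := -J - K + 2·G).
F = |N - G|  [with N=3, G=0]  = 3
Without intervention: K = -3·G - 1  [with G=0]  = -1; J = max(G, K) + 5  [with G=0, K=-1]  = 5; N = -J - K + 2·G  [with J=5, K=-1, G=0]  = -4; F = |N - G|  [with N=-4, G=0]  = 4.
Change = 3 − 4 = -1.

-1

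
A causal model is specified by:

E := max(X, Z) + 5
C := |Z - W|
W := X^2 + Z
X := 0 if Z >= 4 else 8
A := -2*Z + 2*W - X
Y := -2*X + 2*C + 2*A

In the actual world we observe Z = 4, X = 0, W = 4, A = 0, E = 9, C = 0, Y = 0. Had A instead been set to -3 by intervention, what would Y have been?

The intervention breaks the incoming arrows to A: A := -2*Z + 2*W - X no longer applies, and A = -3.
X = 0 if Z >= 4 else 8  [with Z=4]  = 0
W = X^2 + Z  [with X=0, Z=4]  = 4
C = |Z - W|  [with Z=4, W=4]  = 0
Y = -2*X + 2*C + 2*A  [with X=0, C=0, A=-3]  = -6

-6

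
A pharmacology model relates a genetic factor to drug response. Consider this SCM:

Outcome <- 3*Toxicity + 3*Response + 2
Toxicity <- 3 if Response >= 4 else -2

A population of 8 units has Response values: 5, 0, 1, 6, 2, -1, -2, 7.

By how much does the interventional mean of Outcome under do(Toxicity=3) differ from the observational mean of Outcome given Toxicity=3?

-11.25

do(Toxicity=3) breaks Toxicity's dependence on Response. With Toxicity=3 fixed, Outcome across the units is 26, 11, 14, 29, 17, 8, 5, 32, mean 17.75.
Conditioning on Toxicity=3 selects the 3 unit(s) with Response ∈ {5, 6, 7}. Their Outcome values: 26, 29, 32. Mean = 29.
Difference = 17.75 − 29 = -11.25.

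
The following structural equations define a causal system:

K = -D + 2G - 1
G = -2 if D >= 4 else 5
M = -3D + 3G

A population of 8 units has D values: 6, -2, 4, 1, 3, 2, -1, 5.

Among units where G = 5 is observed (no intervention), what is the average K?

Conditioning on G=5 selects the 5 unit(s) with D ∈ {-2, 1, 3, 2, -1}. Their K values: 11, 8, 6, 7, 10. Mean = 8.4.

8.4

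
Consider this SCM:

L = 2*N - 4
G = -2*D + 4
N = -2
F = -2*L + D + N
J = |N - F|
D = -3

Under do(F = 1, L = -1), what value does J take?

3

Setting F = 1, L = -1 by intervention discards those variables' equations.
J = |N - F|  [with N=-2, F=1]  = 3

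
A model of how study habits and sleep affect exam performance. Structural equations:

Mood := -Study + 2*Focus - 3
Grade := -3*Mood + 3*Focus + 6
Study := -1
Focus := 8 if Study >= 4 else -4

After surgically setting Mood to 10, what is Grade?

-36

The intervention breaks the incoming arrows to Mood: Mood := -Study + 2*Focus - 3 no longer applies, and Mood = 10.
Focus = 8 if Study >= 4 else -4  [with Study=-1]  = -4
Grade = -3*Mood + 3*Focus + 6  [with Mood=10, Focus=-4]  = -36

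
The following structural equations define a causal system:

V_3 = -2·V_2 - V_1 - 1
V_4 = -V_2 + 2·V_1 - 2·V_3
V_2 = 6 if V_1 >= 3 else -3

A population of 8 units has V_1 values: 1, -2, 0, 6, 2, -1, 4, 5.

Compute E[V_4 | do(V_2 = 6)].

27.5

Every unit gets V_2=6 under the intervention. V_4 values become 24, 12, 20, 44, 28, 16, 36, 40; E[V_4|do(V_2=6)] = 27.5.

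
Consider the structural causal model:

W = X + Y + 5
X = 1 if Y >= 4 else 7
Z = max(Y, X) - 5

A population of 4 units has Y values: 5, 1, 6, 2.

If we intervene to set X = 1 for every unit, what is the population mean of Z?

do(X=1) breaks X's dependence on Y. With X=1 fixed, Z across the units is 0, -4, 1, -3, mean -1.5.

-1.5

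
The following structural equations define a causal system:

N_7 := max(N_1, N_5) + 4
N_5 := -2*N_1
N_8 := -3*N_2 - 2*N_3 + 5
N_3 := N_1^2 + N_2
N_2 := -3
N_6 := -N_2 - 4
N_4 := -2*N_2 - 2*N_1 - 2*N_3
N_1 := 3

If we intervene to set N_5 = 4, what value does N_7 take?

Under do(N_5=4), the mechanism N_5 := -2*N_1 is discarded; N_5 is fixed at 4.
N_7 = max(N_1, N_5) + 4  [with N_1=3, N_5=4]  = 8

8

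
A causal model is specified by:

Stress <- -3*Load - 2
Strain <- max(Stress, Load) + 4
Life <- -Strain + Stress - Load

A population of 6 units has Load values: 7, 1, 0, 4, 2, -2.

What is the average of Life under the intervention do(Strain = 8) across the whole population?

-18

Every unit gets Strain=8 under the intervention. Life values become -38, -14, -10, -26, -18, -2; E[Life|do(Strain=8)] = -18.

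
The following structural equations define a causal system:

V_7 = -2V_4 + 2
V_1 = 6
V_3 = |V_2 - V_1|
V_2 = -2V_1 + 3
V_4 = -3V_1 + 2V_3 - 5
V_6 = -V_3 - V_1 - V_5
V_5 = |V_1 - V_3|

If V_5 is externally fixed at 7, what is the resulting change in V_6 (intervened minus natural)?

The intervention breaks the incoming arrows to V_5: V_5 = |V_1 - V_3| no longer applies, and V_5 = 7.
V_2 = -2V_1 + 3  [with V_1=6]  = -9
V_3 = |V_2 - V_1|  [with V_2=-9, V_1=6]  = 15
V_6 = -V_3 - V_1 - V_5  [with V_3=15, V_1=6, V_5=7]  = -28
Without intervention: V_2 = -2V_1 + 3  [with V_1=6]  = -9; V_3 = |V_2 - V_1|  [with V_2=-9, V_1=6]  = 15; V_5 = |V_1 - V_3|  [with V_1=6, V_3=15]  = 9; V_6 = -V_3 - V_1 - V_5  [with V_3=15, V_1=6, V_5=9]  = -30.
Change = -28 − (-30) = 2.

2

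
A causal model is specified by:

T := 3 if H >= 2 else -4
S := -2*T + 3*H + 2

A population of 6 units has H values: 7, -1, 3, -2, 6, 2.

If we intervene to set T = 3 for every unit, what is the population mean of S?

Every unit gets T=3 under the intervention. S values become 17, -7, 5, -10, 14, 2; E[S|do(T=3)] = 3.5.

3.5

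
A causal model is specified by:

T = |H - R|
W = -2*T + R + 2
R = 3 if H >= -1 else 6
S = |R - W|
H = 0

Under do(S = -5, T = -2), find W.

Under do(S = -5, T = -2), each intervened variable's structural equation is replaced by its fixed value.
R = 3 if H >= -1 else 6  [with H=0]  = 3
W = -2*T + R + 2  [with T=-2, R=3]  = 9

9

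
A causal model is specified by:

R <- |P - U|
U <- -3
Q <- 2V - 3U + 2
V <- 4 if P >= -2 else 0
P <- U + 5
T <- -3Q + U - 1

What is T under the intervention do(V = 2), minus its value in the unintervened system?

Under do(V=2), the mechanism V <- 4 if P >= -2 else 0 is discarded; V is fixed at 2.
Q = 2V - 3U + 2  [with V=2, U=-3]  = 15
T = -3Q + U - 1  [with Q=15, U=-3]  = -49
Without intervention: P = U + 5  [with U=-3]  = 2; V = 4 if P >= -2 else 0  [with P=2]  = 4; Q = 2V - 3U + 2  [with V=4, U=-3]  = 19; T = -3Q + U - 1  [with Q=19, U=-3]  = -61.
Change = -49 − (-61) = 12.

12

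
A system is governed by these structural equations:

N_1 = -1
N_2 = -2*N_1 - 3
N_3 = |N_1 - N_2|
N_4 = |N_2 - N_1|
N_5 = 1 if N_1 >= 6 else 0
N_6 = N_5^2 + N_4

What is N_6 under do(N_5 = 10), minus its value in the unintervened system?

The intervention breaks the incoming arrows to N_5: N_5 = 1 if N_1 >= 6 else 0 no longer applies, and N_5 = 10.
N_2 = -2*N_1 - 3  [with N_1=-1]  = -1
N_4 = |N_2 - N_1|  [with N_2=-1, N_1=-1]  = 0
N_6 = N_5^2 + N_4  [with N_5=10, N_4=0]  = 100
Without intervention: N_2 = -2*N_1 - 3  [with N_1=-1]  = -1; N_4 = |N_2 - N_1|  [with N_2=-1, N_1=-1]  = 0; N_5 = 1 if N_1 >= 6 else 0  [with N_1=-1]  = 0; N_6 = N_5^2 + N_4  [with N_5=0, N_4=0]  = 0.
Change = 100 − 0 = 100.

100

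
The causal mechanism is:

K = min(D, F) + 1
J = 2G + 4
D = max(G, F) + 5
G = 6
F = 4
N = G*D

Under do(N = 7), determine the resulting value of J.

16

do(N=7) replaces the equation N = G*D with the constant N = 7.
J is not downstream of the intervention, so its value is determined by the original equations.
J = 2G + 4  [with G=6]  = 16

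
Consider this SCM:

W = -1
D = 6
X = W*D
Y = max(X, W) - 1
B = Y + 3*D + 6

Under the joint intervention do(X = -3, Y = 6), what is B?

Setting X = -3, Y = 6 by intervention discards those variables' equations.
B = Y + 3*D + 6  [with Y=6, D=6]  = 30

30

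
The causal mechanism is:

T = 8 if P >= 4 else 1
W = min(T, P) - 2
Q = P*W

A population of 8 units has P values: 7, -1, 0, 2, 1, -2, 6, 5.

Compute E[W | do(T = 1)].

-1.75

The intervention sets T=1 in all 8 units regardless of P. Recomputing W per unit gives -1, -3, -2, -1, -1, -4, -1, -1; average -1.75.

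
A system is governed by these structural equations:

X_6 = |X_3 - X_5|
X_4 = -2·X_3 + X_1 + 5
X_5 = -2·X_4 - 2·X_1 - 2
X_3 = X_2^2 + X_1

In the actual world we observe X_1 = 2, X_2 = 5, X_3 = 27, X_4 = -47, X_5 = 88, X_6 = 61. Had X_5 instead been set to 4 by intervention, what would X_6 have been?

The intervention breaks the incoming arrows to X_5: X_5 = -2·X_4 - 2·X_1 - 2 no longer applies, and X_5 = 4.
X_3 = X_2^2 + X_1  [with X_2=5, X_1=2]  = 27
X_6 = |X_3 - X_5|  [with X_3=27, X_5=4]  = 23

23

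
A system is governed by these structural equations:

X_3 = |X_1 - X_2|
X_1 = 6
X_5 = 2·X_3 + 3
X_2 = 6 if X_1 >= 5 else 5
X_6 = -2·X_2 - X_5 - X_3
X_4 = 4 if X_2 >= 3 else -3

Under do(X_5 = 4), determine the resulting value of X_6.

The intervention breaks the incoming arrows to X_5: X_5 = 2·X_3 + 3 no longer applies, and X_5 = 4.
X_2 = 6 if X_1 >= 5 else 5  [with X_1=6]  = 6
X_3 = |X_1 - X_2|  [with X_1=6, X_2=6]  = 0
X_6 = -2·X_2 - X_5 - X_3  [with X_2=6, X_5=4, X_3=0]  = -16

-16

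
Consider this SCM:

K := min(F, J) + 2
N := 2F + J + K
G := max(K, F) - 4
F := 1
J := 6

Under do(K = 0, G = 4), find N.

The joint intervention fixes K = 0, G = 4, removing each variable's own equation.
N = 2F + J + K  [with F=1, J=6, K=0]  = 8

8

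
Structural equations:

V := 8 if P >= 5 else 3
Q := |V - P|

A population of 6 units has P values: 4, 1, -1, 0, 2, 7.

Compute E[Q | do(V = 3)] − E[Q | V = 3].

0.3

Every unit gets V=3 under the intervention. Q values become 1, 2, 4, 3, 1, 4; E[Q|do(V=3)] = 2.5.
Conditioning on V=3 selects the 5 unit(s) with P ∈ {4, 1, -1, 0, 2}. Their Q values: 1, 2, 4, 3, 1. Mean = 2.2.
Difference = 2.5 − 2.2 = 0.3.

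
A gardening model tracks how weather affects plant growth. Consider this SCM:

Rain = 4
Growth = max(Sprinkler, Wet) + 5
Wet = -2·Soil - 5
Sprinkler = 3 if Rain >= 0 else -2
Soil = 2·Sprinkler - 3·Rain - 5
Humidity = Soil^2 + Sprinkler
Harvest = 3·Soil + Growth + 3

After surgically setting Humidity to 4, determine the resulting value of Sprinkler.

do(Humidity=4) replaces the equation Humidity = Soil^2 + Sprinkler with the constant Humidity = 4.
Sprinkler is not downstream of the intervention, so its value is determined by the original equations.
Sprinkler = 3 if Rain >= 0 else -2  [with Rain=4]  = 3

3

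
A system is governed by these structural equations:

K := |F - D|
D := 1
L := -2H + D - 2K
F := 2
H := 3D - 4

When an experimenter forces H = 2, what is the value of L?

-5

do(H=2) replaces the equation H := 3D - 4 with the constant H = 2.
K = |F - D|  [with F=2, D=1]  = 1
L = -2H + D - 2K  [with H=2, D=1, K=1]  = -5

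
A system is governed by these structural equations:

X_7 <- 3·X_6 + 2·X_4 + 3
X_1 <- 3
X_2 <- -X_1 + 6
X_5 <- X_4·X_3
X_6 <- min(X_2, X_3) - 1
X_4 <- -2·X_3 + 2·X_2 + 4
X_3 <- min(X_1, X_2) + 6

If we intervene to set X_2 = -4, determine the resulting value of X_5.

do(X_2=-4) replaces the equation X_2 <- -X_1 + 6 with the constant X_2 = -4.
X_3 = min(X_1, X_2) + 6  [with X_1=3, X_2=-4]  = 2
X_4 = -2·X_3 + 2·X_2 + 4  [with X_3=2, X_2=-4]  = -8
X_5 = X_4·X_3  [with X_4=-8, X_3=2]  = -16

-16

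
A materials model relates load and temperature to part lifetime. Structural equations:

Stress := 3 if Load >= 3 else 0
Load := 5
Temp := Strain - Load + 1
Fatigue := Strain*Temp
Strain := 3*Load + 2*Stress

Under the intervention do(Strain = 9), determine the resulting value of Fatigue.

do(Strain=9) replaces the equation Strain := 3*Load + 2*Stress with the constant Strain = 9.
Temp = Strain - Load + 1  [with Strain=9, Load=5]  = 5
Fatigue = Strain*Temp  [with Strain=9, Temp=5]  = 45

45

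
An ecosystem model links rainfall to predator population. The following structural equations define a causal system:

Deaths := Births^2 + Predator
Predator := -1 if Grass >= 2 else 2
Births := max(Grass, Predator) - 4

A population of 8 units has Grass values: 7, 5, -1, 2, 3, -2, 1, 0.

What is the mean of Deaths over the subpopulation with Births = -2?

5.4

Conditioning on Births=-2 selects the 5 unit(s) with Grass ∈ {-1, 2, -2, 1, 0}. Their Deaths values: 6, 3, 6, 6, 6. Mean = 5.4.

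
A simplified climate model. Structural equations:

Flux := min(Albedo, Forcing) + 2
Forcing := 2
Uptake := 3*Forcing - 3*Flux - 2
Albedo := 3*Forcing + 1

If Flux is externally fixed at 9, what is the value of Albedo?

7

Under do(Flux=9), the mechanism Flux := min(Albedo, Forcing) + 2 is discarded; Flux is fixed at 9.
Since Albedo is not a descendant of the intervened variable, it is unaffected.
Albedo = 3*Forcing + 1  [with Forcing=2]  = 7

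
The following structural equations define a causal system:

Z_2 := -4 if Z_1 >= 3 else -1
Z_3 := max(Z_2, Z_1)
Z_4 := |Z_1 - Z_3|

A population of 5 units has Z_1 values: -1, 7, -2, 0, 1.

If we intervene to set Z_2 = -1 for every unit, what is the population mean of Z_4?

do(Z_2=-1) breaks Z_2's dependence on Z_1. With Z_2=-1 fixed, Z_4 across the units is 0, 0, 1, 0, 0, mean 0.2.

0.2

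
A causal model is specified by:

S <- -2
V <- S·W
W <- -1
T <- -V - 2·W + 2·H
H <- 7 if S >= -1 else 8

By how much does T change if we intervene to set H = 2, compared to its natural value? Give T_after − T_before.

-12

Intervening sets H = 2 and removes its equation (H <- 7 if S >= -1 else 8).
V = S·W  [with S=-2, W=-1]  = 2
T = -V - 2·W + 2·H  [with V=2, W=-1, H=2]  = 4
Without intervention: V = S·W  [with S=-2, W=-1]  = 2; H = 7 if S >= -1 else 8  [with S=-2]  = 8; T = -V - 2·W + 2·H  [with V=2, W=-1, H=8]  = 16.
Change = 4 − 16 = -12.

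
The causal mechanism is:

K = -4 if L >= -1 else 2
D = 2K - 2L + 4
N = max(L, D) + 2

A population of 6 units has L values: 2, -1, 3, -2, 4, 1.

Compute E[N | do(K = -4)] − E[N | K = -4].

-0.3

do(K=-4) breaks K's dependence on L. With K=-4 fixed, N across the units is 4, 1, 5, 2, 6, 3, mean 3.5.
E[N|K=-4] averages over only the 5 units with K=-4 (L = 2, -1, 3, 4, 1): N = 4, 1, 5, 6, 3, mean 3.8.
Difference = 3.5 − 3.8 = -0.3.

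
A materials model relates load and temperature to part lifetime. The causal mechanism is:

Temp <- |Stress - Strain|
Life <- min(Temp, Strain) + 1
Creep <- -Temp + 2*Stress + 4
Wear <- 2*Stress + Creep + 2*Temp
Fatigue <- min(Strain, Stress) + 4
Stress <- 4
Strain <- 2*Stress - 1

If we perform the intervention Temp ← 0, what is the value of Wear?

do(Temp=0) replaces the equation Temp <- |Stress - Strain| with the constant Temp = 0.
Creep = -Temp + 2*Stress + 4  [with Temp=0, Stress=4]  = 12
Wear = 2*Stress + Creep + 2*Temp  [with Stress=4, Creep=12, Temp=0]  = 20

20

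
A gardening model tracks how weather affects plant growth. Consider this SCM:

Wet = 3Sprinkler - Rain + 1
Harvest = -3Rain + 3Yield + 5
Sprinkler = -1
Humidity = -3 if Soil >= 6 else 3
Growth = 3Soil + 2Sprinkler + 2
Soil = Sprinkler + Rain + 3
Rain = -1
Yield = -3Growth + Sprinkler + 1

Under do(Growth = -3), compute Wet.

The intervention breaks the incoming arrows to Growth: Growth = 3Soil + 2Sprinkler + 2 no longer applies, and Growth = -3.
Since Wet is not a descendant of the intervened variable, it is unaffected.
Wet = 3Sprinkler - Rain + 1  [with Sprinkler=-1, Rain=-1]  = -1

-1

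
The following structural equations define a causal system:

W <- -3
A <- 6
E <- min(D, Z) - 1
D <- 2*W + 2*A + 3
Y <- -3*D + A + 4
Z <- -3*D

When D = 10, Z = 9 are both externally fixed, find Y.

The joint intervention fixes D = 10, Z = 9, removing each variable's own equation.
Y = -3*D + A + 4  [with D=10, A=6]  = -20

-20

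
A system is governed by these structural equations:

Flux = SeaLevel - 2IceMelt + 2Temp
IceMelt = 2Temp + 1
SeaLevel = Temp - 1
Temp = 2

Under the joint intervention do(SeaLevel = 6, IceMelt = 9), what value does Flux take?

The joint intervention fixes SeaLevel = 6, IceMelt = 9, removing each variable's own equation.
Flux = SeaLevel - 2IceMelt + 2Temp  [with SeaLevel=6, IceMelt=9, Temp=2]  = -8

-8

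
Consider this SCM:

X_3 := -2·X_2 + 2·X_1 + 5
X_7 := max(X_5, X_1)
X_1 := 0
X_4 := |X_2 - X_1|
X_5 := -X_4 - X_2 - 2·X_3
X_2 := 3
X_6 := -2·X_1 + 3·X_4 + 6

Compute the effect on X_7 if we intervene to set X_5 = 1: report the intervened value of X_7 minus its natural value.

Under do(X_5=1), the mechanism X_5 := -X_4 - X_2 - 2·X_3 is discarded; X_5 is fixed at 1.
X_7 = max(X_5, X_1)  [with X_5=1, X_1=0]  = 1
Without intervention: X_3 = -2·X_2 + 2·X_1 + 5  [with X_2=3, X_1=0]  = -1; X_4 = |X_2 - X_1|  [with X_2=3, X_1=0]  = 3; X_5 = -X_4 - X_2 - 2·X_3  [with X_4=3, X_2=3, X_3=-1]  = -4; X_7 = max(X_5, X_1)  [with X_5=-4, X_1=0]  = 0.
Change = 1 − 0 = 1.

1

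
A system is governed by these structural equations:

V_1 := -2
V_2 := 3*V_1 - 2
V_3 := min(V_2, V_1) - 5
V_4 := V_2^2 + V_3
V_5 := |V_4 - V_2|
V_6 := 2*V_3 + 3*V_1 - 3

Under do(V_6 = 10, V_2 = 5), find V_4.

Under do(V_6 = 10, V_2 = 5), each intervened variable's structural equation is replaced by its fixed value.
V_3 = min(V_2, V_1) - 5  [with V_2=5, V_1=-2]  = -7
V_4 = V_2^2 + V_3  [with V_2=5, V_3=-7]  = 18

18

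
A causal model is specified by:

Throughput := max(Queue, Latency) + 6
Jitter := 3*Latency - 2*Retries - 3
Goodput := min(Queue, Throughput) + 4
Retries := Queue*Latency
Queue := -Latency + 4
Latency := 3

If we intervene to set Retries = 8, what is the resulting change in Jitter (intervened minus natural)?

-10

The intervention breaks the incoming arrows to Retries: Retries := Queue*Latency no longer applies, and Retries = 8.
Jitter = 3*Latency - 2*Retries - 3  [with Latency=3, Retries=8]  = -10
Without intervention: Queue = -Latency + 4  [with Latency=3]  = 1; Retries = Queue*Latency  [with Queue=1, Latency=3]  = 3; Jitter = 3*Latency - 2*Retries - 3  [with Latency=3, Retries=3]  = 0.
Change = -10 − 0 = -10.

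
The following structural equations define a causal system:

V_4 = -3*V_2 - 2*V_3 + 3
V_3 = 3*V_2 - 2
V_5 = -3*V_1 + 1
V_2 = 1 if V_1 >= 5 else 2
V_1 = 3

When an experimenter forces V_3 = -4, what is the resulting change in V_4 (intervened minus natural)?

The intervention breaks the incoming arrows to V_3: V_3 = 3*V_2 - 2 no longer applies, and V_3 = -4.
V_2 = 1 if V_1 >= 5 else 2  [with V_1=3]  = 2
V_4 = -3*V_2 - 2*V_3 + 3  [with V_2=2, V_3=-4]  = 5
Without intervention: V_2 = 1 if V_1 >= 5 else 2  [with V_1=3]  = 2; V_3 = 3*V_2 - 2  [with V_2=2]  = 4; V_4 = -3*V_2 - 2*V_3 + 3  [with V_2=2, V_3=4]  = -11.
Change = 5 − (-11) = 16.

16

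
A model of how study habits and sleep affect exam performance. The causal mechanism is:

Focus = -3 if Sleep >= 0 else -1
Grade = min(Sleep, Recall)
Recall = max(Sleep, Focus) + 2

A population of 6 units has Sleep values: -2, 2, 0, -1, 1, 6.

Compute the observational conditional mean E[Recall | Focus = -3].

4.25

Observing Focus=-3 restricts to units where Focus's equation naturally yields -3: Sleep ∈ {2, 0, 1, 6}. In that subpopulation Recall = 4, 2, 3, 8, mean 4.25.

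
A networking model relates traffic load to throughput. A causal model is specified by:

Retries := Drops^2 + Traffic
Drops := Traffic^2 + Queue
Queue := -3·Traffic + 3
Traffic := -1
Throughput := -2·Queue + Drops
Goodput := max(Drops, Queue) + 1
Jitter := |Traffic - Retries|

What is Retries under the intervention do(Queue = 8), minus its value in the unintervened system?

Under do(Queue=8), the mechanism Queue := -3·Traffic + 3 is discarded; Queue is fixed at 8.
Drops = Traffic^2 + Queue  [with Traffic=-1, Queue=8]  = 9
Retries = Drops^2 + Traffic  [with Drops=9, Traffic=-1]  = 80
Without intervention: Queue = -3·Traffic + 3  [with Traffic=-1]  = 6; Drops = Traffic^2 + Queue  [with Traffic=-1, Queue=6]  = 7; Retries = Drops^2 + Traffic  [with Drops=7, Traffic=-1]  = 48.
Change = 80 − 48 = 32.

32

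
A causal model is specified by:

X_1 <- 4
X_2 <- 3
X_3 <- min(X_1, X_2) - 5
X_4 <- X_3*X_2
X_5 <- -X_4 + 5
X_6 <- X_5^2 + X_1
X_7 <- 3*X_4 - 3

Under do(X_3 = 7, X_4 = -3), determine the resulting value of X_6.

68

Setting X_3 = 7, X_4 = -3 by intervention discards those variables' equations.
X_5 = -X_4 + 5  [with X_4=-3]  = 8
X_6 = X_5^2 + X_1  [with X_5=8, X_1=4]  = 68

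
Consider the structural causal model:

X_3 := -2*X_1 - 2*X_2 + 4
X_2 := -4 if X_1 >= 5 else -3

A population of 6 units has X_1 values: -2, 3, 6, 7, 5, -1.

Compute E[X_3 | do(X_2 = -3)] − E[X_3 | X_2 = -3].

Every unit gets X_2=-3 under the intervention. X_3 values become 14, 4, -2, -4, 0, 12; E[X_3|do(X_2=-3)] = 4.
Observing X_2=-3 restricts to units where X_2's equation naturally yields -3: X_1 ∈ {-2, 3, -1}. In that subpopulation X_3 = 14, 4, 12, mean 10.
Difference = 4 − 10 = -6.

-6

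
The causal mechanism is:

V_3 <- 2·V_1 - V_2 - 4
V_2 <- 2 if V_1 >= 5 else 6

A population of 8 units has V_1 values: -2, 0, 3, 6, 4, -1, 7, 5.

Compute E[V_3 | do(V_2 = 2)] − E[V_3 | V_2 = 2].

Under do(V_2=2), V_2's equation is replaced by V_2=2 for every unit. Per-unit V_3: -10, -6, 0, 6, 2, -8, 8, 4. Mean = -0.5.
Observing V_2=2 restricts to units where V_2's equation naturally yields 2: V_1 ∈ {6, 7, 5}. In that subpopulation V_3 = 6, 8, 4, mean 6.
Difference = -0.5 − 6 = -6.5.

-6.5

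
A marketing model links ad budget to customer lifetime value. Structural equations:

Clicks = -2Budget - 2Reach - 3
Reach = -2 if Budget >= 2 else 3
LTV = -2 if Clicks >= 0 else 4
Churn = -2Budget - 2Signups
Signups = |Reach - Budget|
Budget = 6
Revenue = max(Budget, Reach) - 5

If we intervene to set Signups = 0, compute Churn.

-12

Intervening sets Signups = 0 and removes its equation (Signups = |Reach - Budget|).
Churn = -2Budget - 2Signups  [with Budget=6, Signups=0]  = -12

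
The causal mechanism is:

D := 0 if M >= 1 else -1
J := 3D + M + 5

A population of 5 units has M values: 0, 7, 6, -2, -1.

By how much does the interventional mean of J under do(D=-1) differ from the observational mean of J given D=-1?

3

Every unit gets D=-1 under the intervention. J values become 2, 9, 8, 0, 1; E[J|do(D=-1)] = 4.
Observing D=-1 restricts to units where D's equation naturally yields -1: M ∈ {0, -2, -1}. In that subpopulation J = 2, 0, 1, mean 1.
Difference = 4 − 1 = 3.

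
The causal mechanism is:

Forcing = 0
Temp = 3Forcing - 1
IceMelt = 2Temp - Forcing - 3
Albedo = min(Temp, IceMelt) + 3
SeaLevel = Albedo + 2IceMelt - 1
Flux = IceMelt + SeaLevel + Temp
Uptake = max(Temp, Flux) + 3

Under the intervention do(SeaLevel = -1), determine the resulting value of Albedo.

-2

The intervention breaks the incoming arrows to SeaLevel: SeaLevel = Albedo + 2IceMelt - 1 no longer applies, and SeaLevel = -1.
Since Albedo is not a descendant of the intervened variable, it is unaffected.
Temp = 3Forcing - 1  [with Forcing=0]  = -1
IceMelt = 2Temp - Forcing - 3  [with Temp=-1, Forcing=0]  = -5
Albedo = min(Temp, IceMelt) + 3  [with Temp=-1, IceMelt=-5]  = -2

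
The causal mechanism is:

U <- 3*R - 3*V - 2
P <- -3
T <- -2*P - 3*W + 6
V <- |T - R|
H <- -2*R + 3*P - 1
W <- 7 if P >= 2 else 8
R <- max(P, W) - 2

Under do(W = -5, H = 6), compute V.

Setting W = -5, H = 6 by intervention discards those variables' equations.
R = max(P, W) - 2  [with P=-3, W=-5]  = -5
T = -2*P - 3*W + 6  [with P=-3, W=-5]  = 27
V = |T - R|  [with T=27, R=-5]  = 32

32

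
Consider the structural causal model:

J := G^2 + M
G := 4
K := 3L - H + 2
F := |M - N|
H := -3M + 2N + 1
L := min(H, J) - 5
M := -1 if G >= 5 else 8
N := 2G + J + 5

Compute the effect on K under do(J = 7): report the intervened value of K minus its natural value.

The intervention breaks the incoming arrows to J: J := G^2 + M no longer applies, and J = 7.
M = -1 if G >= 5 else 8  [with G=4]  = 8
N = 2G + J + 5  [with G=4, J=7]  = 20
H = -3M + 2N + 1  [with M=8, N=20]  = 17
L = min(H, J) - 5  [with H=17, J=7]  = 2
K = 3L - H + 2  [with L=2, H=17]  = -9
Without intervention: M = -1 if G >= 5 else 8  [with G=4]  = 8; J = G^2 + M  [with G=4, M=8]  = 24; N = 2G + J + 5  [with G=4, J=24]  = 37; H = -3M + 2N + 1  [with M=8, N=37]  = 51; L = min(H, J) - 5  [with H=51, J=24]  = 19; K = 3L - H + 2  [with L=19, H=51]  = 8.
Change = -9 − 8 = -17.

-17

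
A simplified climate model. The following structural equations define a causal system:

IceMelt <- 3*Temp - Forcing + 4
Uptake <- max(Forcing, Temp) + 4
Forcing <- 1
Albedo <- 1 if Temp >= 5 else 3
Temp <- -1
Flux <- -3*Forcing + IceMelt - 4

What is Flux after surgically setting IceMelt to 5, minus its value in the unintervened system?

5

do(IceMelt=5) replaces the equation IceMelt <- 3*Temp - Forcing + 4 with the constant IceMelt = 5.
Flux = -3*Forcing + IceMelt - 4  [with Forcing=1, IceMelt=5]  = -2
Without intervention: IceMelt = 3*Temp - Forcing + 4  [with Temp=-1, Forcing=1]  = 0; Flux = -3*Forcing + IceMelt - 4  [with Forcing=1, IceMelt=0]  = -7.
Change = -2 − (-7) = 5.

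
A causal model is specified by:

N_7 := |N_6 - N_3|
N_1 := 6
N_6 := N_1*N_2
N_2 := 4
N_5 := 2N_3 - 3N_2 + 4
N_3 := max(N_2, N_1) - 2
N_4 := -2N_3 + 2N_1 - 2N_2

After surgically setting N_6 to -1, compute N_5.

do(N_6=-1) replaces the equation N_6 := N_1*N_2 with the constant N_6 = -1.
Since N_5 is not a descendant of the intervened variable, it is unaffected.
N_3 = max(N_2, N_1) - 2  [with N_2=4, N_1=6]  = 4
N_5 = 2N_3 - 3N_2 + 4  [with N_3=4, N_2=4]  = 0

0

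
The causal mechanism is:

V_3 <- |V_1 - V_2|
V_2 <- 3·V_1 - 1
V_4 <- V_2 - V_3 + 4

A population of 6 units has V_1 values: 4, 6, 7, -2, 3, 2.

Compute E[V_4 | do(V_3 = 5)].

Every unit gets V_3=5 under the intervention. V_4 values become 10, 16, 19, -8, 7, 4; E[V_4|do(V_3=5)] = 8.

8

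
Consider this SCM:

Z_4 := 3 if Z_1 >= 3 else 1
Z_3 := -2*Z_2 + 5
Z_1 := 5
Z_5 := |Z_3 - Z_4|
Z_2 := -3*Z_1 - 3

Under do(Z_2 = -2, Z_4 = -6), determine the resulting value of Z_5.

Setting Z_2 = -2, Z_4 = -6 by intervention discards those variables' equations.
Z_3 = -2*Z_2 + 5  [with Z_2=-2]  = 9
Z_5 = |Z_3 - Z_4|  [with Z_3=9, Z_4=-6]  = 15

15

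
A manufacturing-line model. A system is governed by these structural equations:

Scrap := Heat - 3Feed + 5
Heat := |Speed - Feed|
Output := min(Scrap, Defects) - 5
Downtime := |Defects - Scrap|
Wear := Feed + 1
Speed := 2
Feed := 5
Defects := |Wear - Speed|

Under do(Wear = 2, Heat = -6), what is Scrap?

-16

The joint intervention fixes Wear = 2, Heat = -6, removing each variable's own equation.
Scrap = Heat - 3Feed + 5  [with Heat=-6, Feed=5]  = -16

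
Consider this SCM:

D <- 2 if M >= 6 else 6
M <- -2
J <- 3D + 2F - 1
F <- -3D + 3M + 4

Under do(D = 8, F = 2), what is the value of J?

Setting D = 8, F = 2 by intervention discards those variables' equations.
J = 3D + 2F - 1  [with D=8, F=2]  = 27

27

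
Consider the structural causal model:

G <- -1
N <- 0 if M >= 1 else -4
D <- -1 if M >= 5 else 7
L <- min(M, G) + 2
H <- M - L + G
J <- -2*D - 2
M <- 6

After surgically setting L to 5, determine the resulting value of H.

0

Intervening sets L = 5 and removes its equation (L <- min(M, G) + 2).
H = M - L + G  [with M=6, L=5, G=-1]  = 0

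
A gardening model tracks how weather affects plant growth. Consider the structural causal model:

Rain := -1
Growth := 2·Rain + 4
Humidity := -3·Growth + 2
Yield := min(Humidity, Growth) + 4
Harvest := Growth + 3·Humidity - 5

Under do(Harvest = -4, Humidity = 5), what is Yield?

6

Under do(Harvest = -4, Humidity = 5), each intervened variable's structural equation is replaced by its fixed value.
Growth = 2·Rain + 4  [with Rain=-1]  = 2
Yield = min(Humidity, Growth) + 4  [with Humidity=5, Growth=2]  = 6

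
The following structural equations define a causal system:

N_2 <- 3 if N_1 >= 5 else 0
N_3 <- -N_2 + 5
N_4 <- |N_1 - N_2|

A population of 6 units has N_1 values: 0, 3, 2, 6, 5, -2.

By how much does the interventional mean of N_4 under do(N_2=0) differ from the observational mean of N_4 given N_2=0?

Every unit gets N_2=0 under the intervention. N_4 values become 0, 3, 2, 6, 5, 2; E[N_4|do(N_2=0)] = 3.
Conditioning on N_2=0 selects the 4 unit(s) with N_1 ∈ {0, 3, 2, -2}. Their N_4 values: 0, 3, 2, 2. Mean = 1.75.
Difference = 3 − 1.75 = 1.25.

1.25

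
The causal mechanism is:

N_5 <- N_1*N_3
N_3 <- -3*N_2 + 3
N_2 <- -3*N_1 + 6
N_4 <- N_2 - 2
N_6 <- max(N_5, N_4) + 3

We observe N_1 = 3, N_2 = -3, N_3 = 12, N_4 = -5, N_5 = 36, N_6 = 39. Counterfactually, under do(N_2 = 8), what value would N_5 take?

do(N_2=8) replaces the equation N_2 <- -3*N_1 + 6 with the constant N_2 = 8.
N_3 = -3*N_2 + 3  [with N_2=8]  = -21
N_5 = N_1*N_3  [with N_1=3, N_3=-21]  = -63

-63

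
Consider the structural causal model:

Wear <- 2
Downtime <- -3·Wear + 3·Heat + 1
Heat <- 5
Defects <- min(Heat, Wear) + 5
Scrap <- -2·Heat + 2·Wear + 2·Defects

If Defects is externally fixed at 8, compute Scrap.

The intervention breaks the incoming arrows to Defects: Defects <- min(Heat, Wear) + 5 no longer applies, and Defects = 8.
Scrap = -2·Heat + 2·Wear + 2·Defects  [with Heat=5, Wear=2, Defects=8]  = 10

10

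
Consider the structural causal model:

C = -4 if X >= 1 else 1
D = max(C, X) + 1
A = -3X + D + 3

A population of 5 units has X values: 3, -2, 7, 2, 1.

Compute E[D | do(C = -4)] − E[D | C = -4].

Every unit gets C=-4 under the intervention. D values become 4, -1, 8, 3, 2; E[D|do(C=-4)] = 3.2.
E[D|C=-4] averages over only the 4 units with C=-4 (X = 3, 7, 2, 1): D = 4, 8, 3, 2, mean 4.25.
Difference = 3.2 − 4.25 = -1.05.

-1.05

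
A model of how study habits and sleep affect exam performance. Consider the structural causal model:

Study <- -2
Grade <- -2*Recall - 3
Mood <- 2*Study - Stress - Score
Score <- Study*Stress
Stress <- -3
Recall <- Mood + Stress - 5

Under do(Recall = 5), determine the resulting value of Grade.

-13

The intervention breaks the incoming arrows to Recall: Recall <- Mood + Stress - 5 no longer applies, and Recall = 5.
Grade = -2*Recall - 3  [with Recall=5]  = -13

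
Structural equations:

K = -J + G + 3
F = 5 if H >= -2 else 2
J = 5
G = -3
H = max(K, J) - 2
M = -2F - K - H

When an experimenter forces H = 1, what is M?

Under do(H=1), the mechanism H = max(K, J) - 2 is discarded; H is fixed at 1.
K = -J + G + 3  [with J=5, G=-3]  = -5
F = 5 if H >= -2 else 2  [with H=1]  = 5
M = -2F - K - H  [with F=5, K=-5, H=1]  = -6

-6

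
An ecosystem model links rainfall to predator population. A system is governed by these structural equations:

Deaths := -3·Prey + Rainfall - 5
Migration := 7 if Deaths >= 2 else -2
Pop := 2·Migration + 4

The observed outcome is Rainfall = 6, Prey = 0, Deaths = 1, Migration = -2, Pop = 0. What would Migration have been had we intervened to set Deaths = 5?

The intervention breaks the incoming arrows to Deaths: Deaths := -3·Prey + Rainfall - 5 no longer applies, and Deaths = 5.
Migration = 7 if Deaths >= 2 else -2  [with Deaths=5]  = 7

7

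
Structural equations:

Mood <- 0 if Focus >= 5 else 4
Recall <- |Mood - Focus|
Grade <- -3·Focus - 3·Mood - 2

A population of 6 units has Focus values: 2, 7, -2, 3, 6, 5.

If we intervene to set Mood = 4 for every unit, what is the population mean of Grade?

-24.5

do(Mood=4) breaks Mood's dependence on Focus. With Mood=4 fixed, Grade across the units is -20, -35, -8, -23, -32, -29, mean -24.5.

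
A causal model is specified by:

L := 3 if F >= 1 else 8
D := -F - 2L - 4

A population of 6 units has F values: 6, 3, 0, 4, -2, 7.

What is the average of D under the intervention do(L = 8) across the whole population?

Under do(L=8), L's equation is replaced by L=8 for every unit. Per-unit D: -26, -23, -20, -24, -18, -27. Mean = -23.

-23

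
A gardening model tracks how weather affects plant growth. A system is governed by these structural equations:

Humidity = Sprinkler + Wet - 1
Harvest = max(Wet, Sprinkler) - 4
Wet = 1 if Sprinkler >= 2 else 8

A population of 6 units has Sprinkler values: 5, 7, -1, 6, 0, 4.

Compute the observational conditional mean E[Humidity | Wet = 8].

E[Humidity|Wet=8] averages over only the 2 units with Wet=8 (Sprinkler = -1, 0): Humidity = 6, 7, mean 6.5.

6.5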